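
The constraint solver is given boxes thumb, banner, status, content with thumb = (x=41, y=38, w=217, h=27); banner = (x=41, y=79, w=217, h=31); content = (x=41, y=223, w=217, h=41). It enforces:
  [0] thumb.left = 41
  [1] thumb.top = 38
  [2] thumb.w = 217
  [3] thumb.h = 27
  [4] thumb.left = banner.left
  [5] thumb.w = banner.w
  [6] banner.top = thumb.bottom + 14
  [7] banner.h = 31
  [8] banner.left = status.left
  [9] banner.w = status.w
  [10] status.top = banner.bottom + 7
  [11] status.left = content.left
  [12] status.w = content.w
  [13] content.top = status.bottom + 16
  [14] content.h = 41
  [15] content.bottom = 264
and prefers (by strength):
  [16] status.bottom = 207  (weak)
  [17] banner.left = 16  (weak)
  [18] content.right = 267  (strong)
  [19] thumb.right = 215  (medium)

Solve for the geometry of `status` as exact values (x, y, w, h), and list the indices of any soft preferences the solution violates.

status = (x=41, y=117, w=217, h=90)
violated soft preferences: 17, 18, 19

1. status.x = 41  [banner.left = status.left]
2. status.w = 217  [banner.w = status.w]
3. status.y = 117  [status.top = banner.bottom + 7]
4. status.h = 90  [content.top = status.bottom + 16]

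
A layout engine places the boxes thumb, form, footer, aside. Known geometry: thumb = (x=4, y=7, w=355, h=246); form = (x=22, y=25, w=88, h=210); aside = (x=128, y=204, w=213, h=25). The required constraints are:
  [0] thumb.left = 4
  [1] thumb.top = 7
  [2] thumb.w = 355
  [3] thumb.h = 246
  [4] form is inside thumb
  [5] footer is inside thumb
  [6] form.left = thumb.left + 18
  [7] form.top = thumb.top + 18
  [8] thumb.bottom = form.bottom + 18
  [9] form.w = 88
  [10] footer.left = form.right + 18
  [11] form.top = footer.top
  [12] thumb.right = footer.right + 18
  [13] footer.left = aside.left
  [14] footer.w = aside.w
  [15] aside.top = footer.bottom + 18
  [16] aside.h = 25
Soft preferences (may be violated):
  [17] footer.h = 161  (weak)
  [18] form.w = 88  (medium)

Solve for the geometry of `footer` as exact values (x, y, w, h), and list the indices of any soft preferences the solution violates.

footer = (x=128, y=25, w=213, h=161)
violated soft preferences: none

1. footer.x = 128  [footer.left = form.right + 18]
2. footer.y = 25  [form.top = footer.top]
3. footer.w = 213  [thumb.right = footer.right + 18]
4. footer.h = 161  [aside.top = footer.bottom + 18]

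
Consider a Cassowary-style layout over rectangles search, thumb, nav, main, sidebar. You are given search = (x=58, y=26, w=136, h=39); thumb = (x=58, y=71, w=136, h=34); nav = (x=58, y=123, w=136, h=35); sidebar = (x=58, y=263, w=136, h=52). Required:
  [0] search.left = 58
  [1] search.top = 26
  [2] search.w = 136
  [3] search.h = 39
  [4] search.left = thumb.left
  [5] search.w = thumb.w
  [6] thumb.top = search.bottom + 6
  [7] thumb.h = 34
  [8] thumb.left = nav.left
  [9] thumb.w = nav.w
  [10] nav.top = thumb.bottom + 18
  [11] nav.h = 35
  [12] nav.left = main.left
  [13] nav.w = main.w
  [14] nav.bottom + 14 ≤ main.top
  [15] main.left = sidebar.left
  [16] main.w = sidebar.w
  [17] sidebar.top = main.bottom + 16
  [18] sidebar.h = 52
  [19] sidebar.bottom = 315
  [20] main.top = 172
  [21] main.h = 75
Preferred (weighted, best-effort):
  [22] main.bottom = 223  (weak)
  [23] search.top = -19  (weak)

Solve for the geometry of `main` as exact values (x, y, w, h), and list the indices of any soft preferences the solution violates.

main = (x=58, y=172, w=136, h=75)
violated soft preferences: 22, 23

1. main.x = 58  [nav.left = main.left]
2. main.w = 136  [nav.w = main.w]
3. main.y = 172  [main.top = 172]
4. main.h = 75  [main.h = 75]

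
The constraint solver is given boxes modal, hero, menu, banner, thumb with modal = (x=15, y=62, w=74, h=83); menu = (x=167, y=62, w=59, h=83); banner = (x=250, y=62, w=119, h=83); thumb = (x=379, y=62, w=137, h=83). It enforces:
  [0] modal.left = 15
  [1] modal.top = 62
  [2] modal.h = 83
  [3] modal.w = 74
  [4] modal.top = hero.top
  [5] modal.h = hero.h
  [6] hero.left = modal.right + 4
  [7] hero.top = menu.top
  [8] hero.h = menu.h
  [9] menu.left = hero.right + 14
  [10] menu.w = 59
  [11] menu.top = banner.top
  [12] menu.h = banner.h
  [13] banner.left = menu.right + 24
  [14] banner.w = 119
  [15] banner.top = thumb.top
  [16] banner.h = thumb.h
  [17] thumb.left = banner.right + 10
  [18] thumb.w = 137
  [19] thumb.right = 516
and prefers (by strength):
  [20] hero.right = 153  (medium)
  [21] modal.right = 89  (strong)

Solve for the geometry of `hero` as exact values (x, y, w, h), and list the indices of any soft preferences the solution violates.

hero = (x=93, y=62, w=60, h=83)
violated soft preferences: none

1. hero.y = 62  [modal.top = hero.top]
2. hero.h = 83  [modal.h = hero.h]
3. hero.x = 93  [hero.left = modal.right + 4]
4. hero.w = 60  [menu.left = hero.right + 14]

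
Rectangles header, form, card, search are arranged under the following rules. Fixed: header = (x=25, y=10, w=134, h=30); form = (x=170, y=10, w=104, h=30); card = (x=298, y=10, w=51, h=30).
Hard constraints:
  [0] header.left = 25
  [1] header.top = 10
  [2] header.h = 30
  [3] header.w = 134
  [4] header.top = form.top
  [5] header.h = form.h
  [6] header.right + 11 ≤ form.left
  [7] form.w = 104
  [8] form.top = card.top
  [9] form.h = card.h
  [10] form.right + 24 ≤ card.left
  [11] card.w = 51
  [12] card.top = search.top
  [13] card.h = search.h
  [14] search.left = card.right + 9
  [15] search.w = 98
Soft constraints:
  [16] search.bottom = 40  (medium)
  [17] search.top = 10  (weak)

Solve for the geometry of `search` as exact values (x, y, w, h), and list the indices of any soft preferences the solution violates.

search = (x=358, y=10, w=98, h=30)
violated soft preferences: none

1. search.y = 10  [card.top = search.top]
2. search.h = 30  [card.h = search.h]
3. search.x = 358  [search.left = card.right + 9]
4. search.w = 98  [search.w = 98]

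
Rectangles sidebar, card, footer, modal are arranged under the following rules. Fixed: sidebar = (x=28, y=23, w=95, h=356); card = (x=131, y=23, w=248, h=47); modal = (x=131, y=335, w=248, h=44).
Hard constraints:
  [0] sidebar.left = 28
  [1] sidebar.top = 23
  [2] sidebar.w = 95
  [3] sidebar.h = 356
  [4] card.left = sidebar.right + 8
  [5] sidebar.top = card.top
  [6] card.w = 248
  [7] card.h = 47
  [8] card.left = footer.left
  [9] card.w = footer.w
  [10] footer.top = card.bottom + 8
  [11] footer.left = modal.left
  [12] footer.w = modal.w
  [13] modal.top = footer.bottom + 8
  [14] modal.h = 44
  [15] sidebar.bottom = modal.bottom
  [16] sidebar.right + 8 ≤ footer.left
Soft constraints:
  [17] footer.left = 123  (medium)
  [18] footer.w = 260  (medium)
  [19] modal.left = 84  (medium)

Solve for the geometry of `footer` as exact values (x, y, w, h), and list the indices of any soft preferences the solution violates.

footer = (x=131, y=78, w=248, h=249)
violated soft preferences: 17, 18, 19

1. footer.x = 131  [card.left = footer.left]
2. footer.w = 248  [card.w = footer.w]
3. footer.y = 78  [footer.top = card.bottom + 8]
4. footer.h = 249  [modal.top = footer.bottom + 8]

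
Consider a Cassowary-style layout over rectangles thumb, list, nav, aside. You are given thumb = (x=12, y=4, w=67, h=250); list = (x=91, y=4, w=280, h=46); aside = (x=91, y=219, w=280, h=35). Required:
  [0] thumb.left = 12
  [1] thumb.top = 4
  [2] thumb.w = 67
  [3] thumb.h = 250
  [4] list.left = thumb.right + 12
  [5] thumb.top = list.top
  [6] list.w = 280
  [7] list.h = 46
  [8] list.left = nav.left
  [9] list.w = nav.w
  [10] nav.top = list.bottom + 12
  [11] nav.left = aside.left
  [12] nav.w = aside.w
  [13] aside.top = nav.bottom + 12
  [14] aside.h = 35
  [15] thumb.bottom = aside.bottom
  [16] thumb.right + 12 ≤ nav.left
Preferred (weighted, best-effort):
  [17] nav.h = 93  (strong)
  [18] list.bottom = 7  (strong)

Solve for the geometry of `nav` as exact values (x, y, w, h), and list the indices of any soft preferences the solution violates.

1. nav.x = 91  [list.left = nav.left]
2. nav.w = 280  [list.w = nav.w]
3. nav.y = 62  [nav.top = list.bottom + 12]
4. nav.h = 145  [aside.top = nav.bottom + 12]

nav = (x=91, y=62, w=280, h=145)
violated soft preferences: 17, 18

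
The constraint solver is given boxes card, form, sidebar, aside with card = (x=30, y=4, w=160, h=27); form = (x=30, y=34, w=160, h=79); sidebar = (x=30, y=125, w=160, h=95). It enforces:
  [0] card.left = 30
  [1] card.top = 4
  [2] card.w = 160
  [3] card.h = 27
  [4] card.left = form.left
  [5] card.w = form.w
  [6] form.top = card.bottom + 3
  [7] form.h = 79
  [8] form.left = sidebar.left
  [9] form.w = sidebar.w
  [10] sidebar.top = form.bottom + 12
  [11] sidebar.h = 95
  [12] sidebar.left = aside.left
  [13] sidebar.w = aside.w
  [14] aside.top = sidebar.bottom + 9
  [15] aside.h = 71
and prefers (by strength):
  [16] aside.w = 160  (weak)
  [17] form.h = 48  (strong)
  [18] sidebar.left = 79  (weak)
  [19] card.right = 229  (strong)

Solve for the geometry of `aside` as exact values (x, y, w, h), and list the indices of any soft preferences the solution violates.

aside = (x=30, y=229, w=160, h=71)
violated soft preferences: 17, 18, 19

1. aside.x = 30  [sidebar.left = aside.left]
2. aside.w = 160  [sidebar.w = aside.w]
3. aside.y = 229  [aside.top = sidebar.bottom + 9]
4. aside.h = 71  [aside.h = 71]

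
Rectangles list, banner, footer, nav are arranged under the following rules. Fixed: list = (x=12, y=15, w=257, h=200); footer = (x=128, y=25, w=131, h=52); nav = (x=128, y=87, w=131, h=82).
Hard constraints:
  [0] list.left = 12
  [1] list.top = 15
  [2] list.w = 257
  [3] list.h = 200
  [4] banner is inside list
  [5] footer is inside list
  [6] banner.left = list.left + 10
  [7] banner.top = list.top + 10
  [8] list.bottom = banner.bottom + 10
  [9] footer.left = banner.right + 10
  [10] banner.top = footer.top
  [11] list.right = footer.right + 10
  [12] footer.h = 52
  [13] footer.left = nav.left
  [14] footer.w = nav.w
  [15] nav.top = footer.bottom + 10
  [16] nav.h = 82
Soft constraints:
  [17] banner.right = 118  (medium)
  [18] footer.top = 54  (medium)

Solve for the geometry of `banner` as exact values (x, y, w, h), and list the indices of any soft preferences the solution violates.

banner = (x=22, y=25, w=96, h=180)
violated soft preferences: 18

1. banner.x = 22  [banner.left = list.left + 10]
2. banner.y = 25  [banner.top = list.top + 10]
3. banner.h = 180  [list.bottom = banner.bottom + 10]
4. banner.w = 96  [footer.left = banner.right + 10]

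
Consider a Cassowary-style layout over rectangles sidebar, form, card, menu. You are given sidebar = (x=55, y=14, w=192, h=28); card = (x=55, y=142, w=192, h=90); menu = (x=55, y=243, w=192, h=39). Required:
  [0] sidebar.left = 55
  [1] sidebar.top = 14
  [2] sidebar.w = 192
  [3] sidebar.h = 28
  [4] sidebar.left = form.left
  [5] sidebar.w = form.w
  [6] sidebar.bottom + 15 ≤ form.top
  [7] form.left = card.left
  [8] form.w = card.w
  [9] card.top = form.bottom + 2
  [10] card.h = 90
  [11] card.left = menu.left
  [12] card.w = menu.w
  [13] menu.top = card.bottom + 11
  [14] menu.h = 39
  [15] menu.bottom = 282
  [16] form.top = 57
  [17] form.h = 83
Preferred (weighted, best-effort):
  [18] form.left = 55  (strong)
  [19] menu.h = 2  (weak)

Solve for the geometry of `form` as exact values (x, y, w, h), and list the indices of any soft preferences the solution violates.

1. form.x = 55  [sidebar.left = form.left]
2. form.w = 192  [sidebar.w = form.w]
3. form.y = 57  [form.top = 57]
4. form.h = 83  [form.h = 83]

form = (x=55, y=57, w=192, h=83)
violated soft preferences: 19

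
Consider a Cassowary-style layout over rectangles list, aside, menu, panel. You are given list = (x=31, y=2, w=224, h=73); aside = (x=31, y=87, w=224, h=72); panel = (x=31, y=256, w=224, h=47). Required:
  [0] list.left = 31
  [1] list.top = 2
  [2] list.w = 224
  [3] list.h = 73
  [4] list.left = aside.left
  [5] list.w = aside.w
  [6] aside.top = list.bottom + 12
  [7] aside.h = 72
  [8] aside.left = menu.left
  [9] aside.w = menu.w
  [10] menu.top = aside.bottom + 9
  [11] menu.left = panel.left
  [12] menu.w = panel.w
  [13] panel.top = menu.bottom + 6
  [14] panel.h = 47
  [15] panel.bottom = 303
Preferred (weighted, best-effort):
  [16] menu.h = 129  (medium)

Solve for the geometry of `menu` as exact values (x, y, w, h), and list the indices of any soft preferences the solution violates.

menu = (x=31, y=168, w=224, h=82)
violated soft preferences: 16

1. menu.x = 31  [aside.left = menu.left]
2. menu.w = 224  [aside.w = menu.w]
3. menu.y = 168  [menu.top = aside.bottom + 9]
4. menu.h = 82  [panel.top = menu.bottom + 6]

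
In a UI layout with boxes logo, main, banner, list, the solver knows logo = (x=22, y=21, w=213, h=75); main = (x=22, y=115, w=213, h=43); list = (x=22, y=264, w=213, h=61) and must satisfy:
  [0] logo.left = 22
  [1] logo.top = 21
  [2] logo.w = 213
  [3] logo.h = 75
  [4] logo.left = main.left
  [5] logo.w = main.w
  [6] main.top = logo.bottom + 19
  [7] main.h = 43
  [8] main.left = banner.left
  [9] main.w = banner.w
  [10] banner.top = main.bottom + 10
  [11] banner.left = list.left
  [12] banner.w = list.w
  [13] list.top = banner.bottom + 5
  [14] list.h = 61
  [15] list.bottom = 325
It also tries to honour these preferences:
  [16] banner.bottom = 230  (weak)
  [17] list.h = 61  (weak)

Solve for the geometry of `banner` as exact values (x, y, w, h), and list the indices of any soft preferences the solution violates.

1. banner.x = 22  [main.left = banner.left]
2. banner.w = 213  [main.w = banner.w]
3. banner.y = 168  [banner.top = main.bottom + 10]
4. banner.h = 91  [list.top = banner.bottom + 5]

banner = (x=22, y=168, w=213, h=91)
violated soft preferences: 16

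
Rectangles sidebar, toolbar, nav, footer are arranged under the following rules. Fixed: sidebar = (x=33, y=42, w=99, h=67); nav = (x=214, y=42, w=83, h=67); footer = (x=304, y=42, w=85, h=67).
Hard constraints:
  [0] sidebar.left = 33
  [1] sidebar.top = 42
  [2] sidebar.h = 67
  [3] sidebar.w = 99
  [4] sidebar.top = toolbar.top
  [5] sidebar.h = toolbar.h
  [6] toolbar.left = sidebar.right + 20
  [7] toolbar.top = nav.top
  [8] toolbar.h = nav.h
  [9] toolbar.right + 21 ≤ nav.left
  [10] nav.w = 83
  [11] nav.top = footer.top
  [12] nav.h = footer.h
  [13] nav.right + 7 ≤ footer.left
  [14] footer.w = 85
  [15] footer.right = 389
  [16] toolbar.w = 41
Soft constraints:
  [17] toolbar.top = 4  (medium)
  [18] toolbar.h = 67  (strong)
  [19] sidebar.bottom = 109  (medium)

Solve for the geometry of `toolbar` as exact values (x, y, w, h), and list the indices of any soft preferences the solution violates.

toolbar = (x=152, y=42, w=41, h=67)
violated soft preferences: 17

1. toolbar.y = 42  [sidebar.top = toolbar.top]
2. toolbar.h = 67  [sidebar.h = toolbar.h]
3. toolbar.x = 152  [toolbar.left = sidebar.right + 20]
4. toolbar.w = 41  [toolbar.w = 41]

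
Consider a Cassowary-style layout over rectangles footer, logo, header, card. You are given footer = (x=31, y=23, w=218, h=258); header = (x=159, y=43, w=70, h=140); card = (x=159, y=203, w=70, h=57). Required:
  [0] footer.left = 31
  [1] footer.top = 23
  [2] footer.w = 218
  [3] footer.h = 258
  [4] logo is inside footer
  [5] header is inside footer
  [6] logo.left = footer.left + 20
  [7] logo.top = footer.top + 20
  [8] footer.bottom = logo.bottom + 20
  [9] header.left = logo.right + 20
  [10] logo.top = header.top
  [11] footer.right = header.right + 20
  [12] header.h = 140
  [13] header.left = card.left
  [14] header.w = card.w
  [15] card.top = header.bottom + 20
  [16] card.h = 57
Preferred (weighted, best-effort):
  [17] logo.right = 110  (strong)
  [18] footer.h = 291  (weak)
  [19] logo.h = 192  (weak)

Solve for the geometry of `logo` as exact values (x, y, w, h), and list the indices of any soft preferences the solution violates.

logo = (x=51, y=43, w=88, h=218)
violated soft preferences: 17, 18, 19

1. logo.x = 51  [logo.left = footer.left + 20]
2. logo.y = 43  [logo.top = footer.top + 20]
3. logo.h = 218  [footer.bottom = logo.bottom + 20]
4. logo.w = 88  [header.left = logo.right + 20]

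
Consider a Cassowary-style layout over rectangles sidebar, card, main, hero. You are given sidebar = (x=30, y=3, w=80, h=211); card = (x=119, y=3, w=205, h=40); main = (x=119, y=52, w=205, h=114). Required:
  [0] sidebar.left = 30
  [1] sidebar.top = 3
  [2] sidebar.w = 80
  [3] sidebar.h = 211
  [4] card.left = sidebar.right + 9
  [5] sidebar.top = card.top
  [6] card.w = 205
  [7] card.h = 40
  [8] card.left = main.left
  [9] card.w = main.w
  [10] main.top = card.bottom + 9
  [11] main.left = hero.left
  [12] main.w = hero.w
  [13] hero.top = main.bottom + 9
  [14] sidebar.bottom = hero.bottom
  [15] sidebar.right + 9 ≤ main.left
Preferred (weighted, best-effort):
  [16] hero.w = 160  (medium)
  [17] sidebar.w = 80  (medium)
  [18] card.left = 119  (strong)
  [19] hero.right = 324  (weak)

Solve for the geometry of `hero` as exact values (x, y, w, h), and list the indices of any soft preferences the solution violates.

hero = (x=119, y=175, w=205, h=39)
violated soft preferences: 16

1. hero.x = 119  [main.left = hero.left]
2. hero.w = 205  [main.w = hero.w]
3. hero.y = 175  [hero.top = main.bottom + 9]
4. hero.h = 39  [sidebar.bottom = hero.bottom]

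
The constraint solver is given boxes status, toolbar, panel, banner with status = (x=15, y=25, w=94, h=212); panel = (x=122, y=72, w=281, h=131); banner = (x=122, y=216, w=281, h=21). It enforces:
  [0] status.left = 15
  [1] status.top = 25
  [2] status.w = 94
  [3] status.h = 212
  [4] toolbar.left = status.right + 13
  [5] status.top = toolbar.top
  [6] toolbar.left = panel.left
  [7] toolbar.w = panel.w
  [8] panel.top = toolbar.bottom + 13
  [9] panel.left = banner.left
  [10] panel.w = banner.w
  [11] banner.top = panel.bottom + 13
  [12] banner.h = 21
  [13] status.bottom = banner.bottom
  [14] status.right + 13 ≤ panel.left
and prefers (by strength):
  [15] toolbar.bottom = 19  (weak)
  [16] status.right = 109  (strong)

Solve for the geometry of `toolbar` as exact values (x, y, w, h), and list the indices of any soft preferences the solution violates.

toolbar = (x=122, y=25, w=281, h=34)
violated soft preferences: 15

1. toolbar.x = 122  [toolbar.left = status.right + 13]
2. toolbar.y = 25  [status.top = toolbar.top]
3. toolbar.w = 281  [toolbar.w = panel.w]
4. toolbar.h = 34  [panel.top = toolbar.bottom + 13]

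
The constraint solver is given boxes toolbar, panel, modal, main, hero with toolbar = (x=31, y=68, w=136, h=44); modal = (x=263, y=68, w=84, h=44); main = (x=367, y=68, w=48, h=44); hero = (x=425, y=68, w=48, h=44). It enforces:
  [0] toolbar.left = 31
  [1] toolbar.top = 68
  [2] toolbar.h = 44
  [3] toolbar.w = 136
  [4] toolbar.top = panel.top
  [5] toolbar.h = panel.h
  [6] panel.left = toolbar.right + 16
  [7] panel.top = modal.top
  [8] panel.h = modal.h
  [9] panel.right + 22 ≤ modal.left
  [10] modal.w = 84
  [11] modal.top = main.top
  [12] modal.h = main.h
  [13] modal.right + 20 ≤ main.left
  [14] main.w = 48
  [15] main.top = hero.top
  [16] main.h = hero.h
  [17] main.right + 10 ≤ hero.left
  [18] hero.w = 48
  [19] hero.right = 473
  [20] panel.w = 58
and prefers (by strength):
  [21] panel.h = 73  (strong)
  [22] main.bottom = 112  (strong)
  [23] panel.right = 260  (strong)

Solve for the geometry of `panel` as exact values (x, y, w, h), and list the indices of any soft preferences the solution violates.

1. panel.y = 68  [toolbar.top = panel.top]
2. panel.h = 44  [toolbar.h = panel.h]
3. panel.x = 183  [panel.left = toolbar.right + 16]
4. panel.w = 58  [panel.w = 58]

panel = (x=183, y=68, w=58, h=44)
violated soft preferences: 21, 23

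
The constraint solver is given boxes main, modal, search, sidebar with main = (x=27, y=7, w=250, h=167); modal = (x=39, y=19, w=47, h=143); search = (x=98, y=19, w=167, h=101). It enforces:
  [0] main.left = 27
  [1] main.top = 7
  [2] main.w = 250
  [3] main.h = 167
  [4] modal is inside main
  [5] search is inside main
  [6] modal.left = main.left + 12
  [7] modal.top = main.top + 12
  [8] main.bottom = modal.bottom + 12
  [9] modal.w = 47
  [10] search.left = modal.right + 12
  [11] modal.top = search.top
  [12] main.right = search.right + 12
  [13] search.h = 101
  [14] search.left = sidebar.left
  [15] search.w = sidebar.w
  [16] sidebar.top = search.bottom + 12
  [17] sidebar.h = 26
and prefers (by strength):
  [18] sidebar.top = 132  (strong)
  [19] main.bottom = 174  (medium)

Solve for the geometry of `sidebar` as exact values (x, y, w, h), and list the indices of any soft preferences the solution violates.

sidebar = (x=98, y=132, w=167, h=26)
violated soft preferences: none

1. sidebar.x = 98  [search.left = sidebar.left]
2. sidebar.w = 167  [search.w = sidebar.w]
3. sidebar.y = 132  [sidebar.top = search.bottom + 12]
4. sidebar.h = 26  [sidebar.h = 26]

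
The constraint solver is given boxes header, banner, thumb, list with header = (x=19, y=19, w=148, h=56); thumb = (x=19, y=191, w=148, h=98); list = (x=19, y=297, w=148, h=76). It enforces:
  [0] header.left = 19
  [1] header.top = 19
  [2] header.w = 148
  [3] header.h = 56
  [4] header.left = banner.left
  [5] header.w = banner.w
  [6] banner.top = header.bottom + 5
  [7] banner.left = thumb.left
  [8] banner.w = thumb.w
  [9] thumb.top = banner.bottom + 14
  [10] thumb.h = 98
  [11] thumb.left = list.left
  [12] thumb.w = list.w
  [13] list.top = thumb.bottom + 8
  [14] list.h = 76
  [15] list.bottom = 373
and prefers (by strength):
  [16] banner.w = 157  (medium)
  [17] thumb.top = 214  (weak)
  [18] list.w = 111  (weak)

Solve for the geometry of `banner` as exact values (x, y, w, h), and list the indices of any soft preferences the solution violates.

1. banner.x = 19  [header.left = banner.left]
2. banner.w = 148  [header.w = banner.w]
3. banner.y = 80  [banner.top = header.bottom + 5]
4. banner.h = 97  [thumb.top = banner.bottom + 14]

banner = (x=19, y=80, w=148, h=97)
violated soft preferences: 16, 17, 18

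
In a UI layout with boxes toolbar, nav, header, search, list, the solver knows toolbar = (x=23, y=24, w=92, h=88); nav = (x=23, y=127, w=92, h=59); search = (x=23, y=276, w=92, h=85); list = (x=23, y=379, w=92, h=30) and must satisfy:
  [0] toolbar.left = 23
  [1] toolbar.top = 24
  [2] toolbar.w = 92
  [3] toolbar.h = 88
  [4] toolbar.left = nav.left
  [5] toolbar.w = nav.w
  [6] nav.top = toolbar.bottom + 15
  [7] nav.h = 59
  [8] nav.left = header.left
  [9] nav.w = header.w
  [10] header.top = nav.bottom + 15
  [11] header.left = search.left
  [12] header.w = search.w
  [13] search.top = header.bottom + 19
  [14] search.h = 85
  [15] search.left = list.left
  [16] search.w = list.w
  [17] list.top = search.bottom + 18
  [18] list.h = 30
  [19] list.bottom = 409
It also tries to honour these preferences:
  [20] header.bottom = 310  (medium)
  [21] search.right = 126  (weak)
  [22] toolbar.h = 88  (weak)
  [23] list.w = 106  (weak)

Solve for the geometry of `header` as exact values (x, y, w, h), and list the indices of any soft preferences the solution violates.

1. header.x = 23  [nav.left = header.left]
2. header.w = 92  [nav.w = header.w]
3. header.y = 201  [header.top = nav.bottom + 15]
4. header.h = 56  [search.top = header.bottom + 19]

header = (x=23, y=201, w=92, h=56)
violated soft preferences: 20, 21, 23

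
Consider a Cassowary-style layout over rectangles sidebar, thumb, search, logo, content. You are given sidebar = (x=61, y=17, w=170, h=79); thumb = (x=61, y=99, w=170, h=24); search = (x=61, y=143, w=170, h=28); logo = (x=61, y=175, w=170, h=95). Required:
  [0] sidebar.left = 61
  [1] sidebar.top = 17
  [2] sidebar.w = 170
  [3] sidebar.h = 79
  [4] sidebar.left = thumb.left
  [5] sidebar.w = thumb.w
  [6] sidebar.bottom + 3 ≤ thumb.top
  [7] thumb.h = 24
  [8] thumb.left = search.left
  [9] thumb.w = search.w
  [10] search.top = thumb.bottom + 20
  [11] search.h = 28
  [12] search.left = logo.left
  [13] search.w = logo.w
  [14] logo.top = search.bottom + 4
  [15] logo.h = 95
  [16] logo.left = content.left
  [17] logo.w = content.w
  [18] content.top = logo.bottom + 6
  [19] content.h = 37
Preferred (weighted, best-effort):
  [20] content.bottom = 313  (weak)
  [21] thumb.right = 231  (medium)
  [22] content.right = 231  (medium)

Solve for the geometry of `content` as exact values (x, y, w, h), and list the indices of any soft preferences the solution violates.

1. content.x = 61  [logo.left = content.left]
2. content.w = 170  [logo.w = content.w]
3. content.y = 276  [content.top = logo.bottom + 6]
4. content.h = 37  [content.h = 37]

content = (x=61, y=276, w=170, h=37)
violated soft preferences: none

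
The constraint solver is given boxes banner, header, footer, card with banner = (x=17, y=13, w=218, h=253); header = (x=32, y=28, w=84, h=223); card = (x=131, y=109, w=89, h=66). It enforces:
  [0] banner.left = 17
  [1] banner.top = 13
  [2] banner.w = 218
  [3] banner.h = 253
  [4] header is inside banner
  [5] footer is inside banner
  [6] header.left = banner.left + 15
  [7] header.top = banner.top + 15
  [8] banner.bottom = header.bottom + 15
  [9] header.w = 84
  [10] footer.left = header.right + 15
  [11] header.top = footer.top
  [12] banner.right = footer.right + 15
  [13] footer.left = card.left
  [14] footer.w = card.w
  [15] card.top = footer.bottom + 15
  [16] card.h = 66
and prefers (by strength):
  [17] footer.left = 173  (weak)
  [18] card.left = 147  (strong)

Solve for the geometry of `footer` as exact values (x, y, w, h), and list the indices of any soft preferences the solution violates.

footer = (x=131, y=28, w=89, h=66)
violated soft preferences: 17, 18

1. footer.x = 131  [footer.left = header.right + 15]
2. footer.y = 28  [header.top = footer.top]
3. footer.w = 89  [banner.right = footer.right + 15]
4. footer.h = 66  [card.top = footer.bottom + 15]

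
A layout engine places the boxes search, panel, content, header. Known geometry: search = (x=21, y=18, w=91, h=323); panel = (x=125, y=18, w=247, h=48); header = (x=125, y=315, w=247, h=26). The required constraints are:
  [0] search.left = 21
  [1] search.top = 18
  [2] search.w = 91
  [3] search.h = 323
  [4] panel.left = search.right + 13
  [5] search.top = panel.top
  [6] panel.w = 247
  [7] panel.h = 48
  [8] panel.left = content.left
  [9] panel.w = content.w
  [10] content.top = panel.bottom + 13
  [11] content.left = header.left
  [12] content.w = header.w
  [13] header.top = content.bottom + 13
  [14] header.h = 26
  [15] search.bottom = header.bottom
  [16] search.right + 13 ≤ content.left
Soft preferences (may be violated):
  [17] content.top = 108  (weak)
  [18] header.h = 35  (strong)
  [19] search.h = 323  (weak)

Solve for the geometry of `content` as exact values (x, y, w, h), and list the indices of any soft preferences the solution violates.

content = (x=125, y=79, w=247, h=223)
violated soft preferences: 17, 18

1. content.x = 125  [panel.left = content.left]
2. content.w = 247  [panel.w = content.w]
3. content.y = 79  [content.top = panel.bottom + 13]
4. content.h = 223  [header.top = content.bottom + 13]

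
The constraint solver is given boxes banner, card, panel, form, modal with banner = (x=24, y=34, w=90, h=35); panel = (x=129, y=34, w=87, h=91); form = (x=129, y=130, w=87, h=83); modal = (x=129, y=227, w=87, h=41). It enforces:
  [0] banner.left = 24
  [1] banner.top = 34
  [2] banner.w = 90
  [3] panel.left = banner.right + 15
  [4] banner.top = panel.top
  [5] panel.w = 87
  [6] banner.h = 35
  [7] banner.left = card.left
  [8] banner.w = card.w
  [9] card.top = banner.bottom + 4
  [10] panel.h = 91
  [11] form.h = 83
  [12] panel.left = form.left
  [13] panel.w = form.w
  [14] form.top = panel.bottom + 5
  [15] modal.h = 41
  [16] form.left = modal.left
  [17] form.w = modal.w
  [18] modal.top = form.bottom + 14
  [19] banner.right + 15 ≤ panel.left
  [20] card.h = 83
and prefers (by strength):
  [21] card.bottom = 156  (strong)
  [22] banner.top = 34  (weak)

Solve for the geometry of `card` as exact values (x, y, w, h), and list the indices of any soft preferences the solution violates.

1. card.x = 24  [banner.left = card.left]
2. card.w = 90  [banner.w = card.w]
3. card.y = 73  [card.top = banner.bottom + 4]
4. card.h = 83  [card.h = 83]

card = (x=24, y=73, w=90, h=83)
violated soft preferences: none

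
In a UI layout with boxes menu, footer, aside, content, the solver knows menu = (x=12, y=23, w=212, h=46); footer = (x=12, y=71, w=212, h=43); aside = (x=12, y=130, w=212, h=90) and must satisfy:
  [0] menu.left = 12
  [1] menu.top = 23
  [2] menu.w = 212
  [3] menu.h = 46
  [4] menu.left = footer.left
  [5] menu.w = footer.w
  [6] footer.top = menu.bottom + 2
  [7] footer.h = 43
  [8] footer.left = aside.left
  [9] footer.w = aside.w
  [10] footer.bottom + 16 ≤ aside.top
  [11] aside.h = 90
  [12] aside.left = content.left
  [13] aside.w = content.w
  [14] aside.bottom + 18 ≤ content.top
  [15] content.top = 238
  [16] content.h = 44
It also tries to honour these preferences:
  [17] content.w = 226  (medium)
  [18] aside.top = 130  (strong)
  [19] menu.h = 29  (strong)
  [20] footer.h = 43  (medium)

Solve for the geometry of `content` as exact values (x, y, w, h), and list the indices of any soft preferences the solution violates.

content = (x=12, y=238, w=212, h=44)
violated soft preferences: 17, 19

1. content.x = 12  [aside.left = content.left]
2. content.w = 212  [aside.w = content.w]
3. content.y = 238  [content.top = 238]
4. content.h = 44  [content.h = 44]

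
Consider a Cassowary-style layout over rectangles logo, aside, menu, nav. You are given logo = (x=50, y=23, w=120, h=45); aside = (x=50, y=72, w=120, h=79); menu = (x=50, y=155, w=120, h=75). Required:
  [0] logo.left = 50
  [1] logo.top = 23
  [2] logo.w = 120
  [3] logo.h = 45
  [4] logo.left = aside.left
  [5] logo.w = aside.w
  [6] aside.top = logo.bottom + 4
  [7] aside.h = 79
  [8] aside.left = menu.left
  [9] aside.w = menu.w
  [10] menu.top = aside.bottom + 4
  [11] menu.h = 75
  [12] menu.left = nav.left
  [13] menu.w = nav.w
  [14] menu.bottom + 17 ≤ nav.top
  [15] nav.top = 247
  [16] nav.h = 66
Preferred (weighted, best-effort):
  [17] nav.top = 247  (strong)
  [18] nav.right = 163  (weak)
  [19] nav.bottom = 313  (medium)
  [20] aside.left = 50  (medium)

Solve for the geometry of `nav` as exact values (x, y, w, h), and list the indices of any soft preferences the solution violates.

1. nav.x = 50  [menu.left = nav.left]
2. nav.w = 120  [menu.w = nav.w]
3. nav.y = 247  [nav.top = 247]
4. nav.h = 66  [nav.h = 66]

nav = (x=50, y=247, w=120, h=66)
violated soft preferences: 18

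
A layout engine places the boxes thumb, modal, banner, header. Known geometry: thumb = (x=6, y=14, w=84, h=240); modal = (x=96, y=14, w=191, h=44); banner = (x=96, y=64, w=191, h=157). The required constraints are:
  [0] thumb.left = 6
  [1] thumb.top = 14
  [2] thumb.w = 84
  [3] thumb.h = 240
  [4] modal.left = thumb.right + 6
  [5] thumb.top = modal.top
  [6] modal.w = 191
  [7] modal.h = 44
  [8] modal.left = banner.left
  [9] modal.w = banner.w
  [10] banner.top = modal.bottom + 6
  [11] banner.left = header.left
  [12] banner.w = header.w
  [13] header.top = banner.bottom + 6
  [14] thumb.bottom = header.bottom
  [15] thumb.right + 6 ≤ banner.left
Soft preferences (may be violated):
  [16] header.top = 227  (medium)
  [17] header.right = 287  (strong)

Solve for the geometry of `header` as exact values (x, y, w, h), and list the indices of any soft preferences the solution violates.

1. header.x = 96  [banner.left = header.left]
2. header.w = 191  [banner.w = header.w]
3. header.y = 227  [header.top = banner.bottom + 6]
4. header.h = 27  [thumb.bottom = header.bottom]

header = (x=96, y=227, w=191, h=27)
violated soft preferences: none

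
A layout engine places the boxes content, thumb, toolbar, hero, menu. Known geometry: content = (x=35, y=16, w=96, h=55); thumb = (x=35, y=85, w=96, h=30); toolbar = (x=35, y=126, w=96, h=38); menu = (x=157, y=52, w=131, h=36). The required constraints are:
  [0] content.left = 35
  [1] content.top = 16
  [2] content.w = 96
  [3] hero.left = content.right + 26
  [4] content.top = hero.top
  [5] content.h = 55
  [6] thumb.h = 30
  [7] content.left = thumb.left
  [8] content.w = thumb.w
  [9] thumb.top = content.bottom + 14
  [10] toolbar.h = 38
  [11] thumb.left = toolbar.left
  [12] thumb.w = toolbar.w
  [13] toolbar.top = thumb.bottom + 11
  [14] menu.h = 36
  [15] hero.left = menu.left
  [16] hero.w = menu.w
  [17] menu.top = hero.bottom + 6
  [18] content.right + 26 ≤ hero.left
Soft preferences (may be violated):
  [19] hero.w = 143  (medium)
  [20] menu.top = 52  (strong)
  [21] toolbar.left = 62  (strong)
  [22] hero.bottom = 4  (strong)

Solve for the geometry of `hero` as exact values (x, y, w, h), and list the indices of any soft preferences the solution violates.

hero = (x=157, y=16, w=131, h=30)
violated soft preferences: 19, 21, 22

1. hero.x = 157  [hero.left = content.right + 26]
2. hero.y = 16  [content.top = hero.top]
3. hero.w = 131  [hero.w = menu.w]
4. hero.h = 30  [menu.top = hero.bottom + 6]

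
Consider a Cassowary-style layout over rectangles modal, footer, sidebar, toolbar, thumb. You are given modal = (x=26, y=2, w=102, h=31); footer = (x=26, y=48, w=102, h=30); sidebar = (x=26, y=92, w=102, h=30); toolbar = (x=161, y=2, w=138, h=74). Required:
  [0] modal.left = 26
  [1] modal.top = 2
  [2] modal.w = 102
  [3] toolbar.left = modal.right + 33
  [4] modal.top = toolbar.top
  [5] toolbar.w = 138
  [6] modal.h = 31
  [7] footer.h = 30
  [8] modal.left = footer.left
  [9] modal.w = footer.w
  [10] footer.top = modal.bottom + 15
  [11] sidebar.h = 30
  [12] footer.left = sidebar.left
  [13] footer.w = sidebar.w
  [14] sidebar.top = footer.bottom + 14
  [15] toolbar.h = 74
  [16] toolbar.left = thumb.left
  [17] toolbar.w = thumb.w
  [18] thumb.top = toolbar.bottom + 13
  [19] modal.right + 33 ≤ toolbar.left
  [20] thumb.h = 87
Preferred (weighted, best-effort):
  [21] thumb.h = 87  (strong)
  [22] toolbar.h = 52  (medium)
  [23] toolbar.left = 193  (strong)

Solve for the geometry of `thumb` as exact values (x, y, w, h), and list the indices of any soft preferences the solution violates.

thumb = (x=161, y=89, w=138, h=87)
violated soft preferences: 22, 23

1. thumb.x = 161  [toolbar.left = thumb.left]
2. thumb.w = 138  [toolbar.w = thumb.w]
3. thumb.y = 89  [thumb.top = toolbar.bottom + 13]
4. thumb.h = 87  [thumb.h = 87]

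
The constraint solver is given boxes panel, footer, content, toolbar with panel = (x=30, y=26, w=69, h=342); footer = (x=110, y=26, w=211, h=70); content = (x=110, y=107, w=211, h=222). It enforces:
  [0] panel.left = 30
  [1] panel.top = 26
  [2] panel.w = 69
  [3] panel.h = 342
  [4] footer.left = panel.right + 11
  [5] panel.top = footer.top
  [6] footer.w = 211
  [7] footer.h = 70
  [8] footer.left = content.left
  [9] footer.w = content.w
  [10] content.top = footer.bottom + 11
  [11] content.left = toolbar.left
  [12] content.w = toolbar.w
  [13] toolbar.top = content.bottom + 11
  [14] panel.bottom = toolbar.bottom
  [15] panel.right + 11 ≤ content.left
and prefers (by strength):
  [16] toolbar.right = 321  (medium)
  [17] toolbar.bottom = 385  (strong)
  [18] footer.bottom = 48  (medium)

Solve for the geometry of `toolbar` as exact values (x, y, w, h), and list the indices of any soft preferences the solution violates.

1. toolbar.x = 110  [content.left = toolbar.left]
2. toolbar.w = 211  [content.w = toolbar.w]
3. toolbar.y = 340  [toolbar.top = content.bottom + 11]
4. toolbar.h = 28  [panel.bottom = toolbar.bottom]

toolbar = (x=110, y=340, w=211, h=28)
violated soft preferences: 17, 18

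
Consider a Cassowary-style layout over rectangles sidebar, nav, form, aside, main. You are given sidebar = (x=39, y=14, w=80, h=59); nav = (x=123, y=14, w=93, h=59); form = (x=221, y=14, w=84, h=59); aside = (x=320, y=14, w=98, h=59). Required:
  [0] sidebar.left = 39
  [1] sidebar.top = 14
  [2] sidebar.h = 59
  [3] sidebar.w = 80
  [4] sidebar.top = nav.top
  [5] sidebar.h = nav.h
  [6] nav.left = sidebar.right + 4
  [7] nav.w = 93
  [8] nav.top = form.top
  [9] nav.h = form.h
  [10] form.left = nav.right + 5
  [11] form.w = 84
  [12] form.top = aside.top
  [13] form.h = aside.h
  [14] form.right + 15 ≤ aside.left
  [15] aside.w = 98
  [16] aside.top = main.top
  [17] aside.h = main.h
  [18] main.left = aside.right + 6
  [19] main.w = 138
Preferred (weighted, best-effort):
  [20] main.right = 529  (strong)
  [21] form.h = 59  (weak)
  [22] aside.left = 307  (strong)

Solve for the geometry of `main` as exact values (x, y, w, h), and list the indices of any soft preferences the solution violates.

1. main.y = 14  [aside.top = main.top]
2. main.h = 59  [aside.h = main.h]
3. main.x = 424  [main.left = aside.right + 6]
4. main.w = 138  [main.w = 138]

main = (x=424, y=14, w=138, h=59)
violated soft preferences: 20, 22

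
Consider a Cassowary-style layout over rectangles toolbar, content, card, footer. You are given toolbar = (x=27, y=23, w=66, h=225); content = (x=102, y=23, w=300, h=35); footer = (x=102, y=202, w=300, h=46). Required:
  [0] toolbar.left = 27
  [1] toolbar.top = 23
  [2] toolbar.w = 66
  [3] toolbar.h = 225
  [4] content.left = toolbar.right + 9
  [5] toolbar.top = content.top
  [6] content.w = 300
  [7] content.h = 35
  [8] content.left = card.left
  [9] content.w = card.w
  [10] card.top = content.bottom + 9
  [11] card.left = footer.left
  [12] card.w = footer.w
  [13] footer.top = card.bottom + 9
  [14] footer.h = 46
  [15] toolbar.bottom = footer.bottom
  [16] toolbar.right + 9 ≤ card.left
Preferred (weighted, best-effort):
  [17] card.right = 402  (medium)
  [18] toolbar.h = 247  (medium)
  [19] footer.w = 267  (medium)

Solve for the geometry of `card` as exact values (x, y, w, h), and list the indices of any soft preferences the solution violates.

1. card.x = 102  [content.left = card.left]
2. card.w = 300  [content.w = card.w]
3. card.y = 67  [card.top = content.bottom + 9]
4. card.h = 126  [footer.top = card.bottom + 9]

card = (x=102, y=67, w=300, h=126)
violated soft preferences: 18, 19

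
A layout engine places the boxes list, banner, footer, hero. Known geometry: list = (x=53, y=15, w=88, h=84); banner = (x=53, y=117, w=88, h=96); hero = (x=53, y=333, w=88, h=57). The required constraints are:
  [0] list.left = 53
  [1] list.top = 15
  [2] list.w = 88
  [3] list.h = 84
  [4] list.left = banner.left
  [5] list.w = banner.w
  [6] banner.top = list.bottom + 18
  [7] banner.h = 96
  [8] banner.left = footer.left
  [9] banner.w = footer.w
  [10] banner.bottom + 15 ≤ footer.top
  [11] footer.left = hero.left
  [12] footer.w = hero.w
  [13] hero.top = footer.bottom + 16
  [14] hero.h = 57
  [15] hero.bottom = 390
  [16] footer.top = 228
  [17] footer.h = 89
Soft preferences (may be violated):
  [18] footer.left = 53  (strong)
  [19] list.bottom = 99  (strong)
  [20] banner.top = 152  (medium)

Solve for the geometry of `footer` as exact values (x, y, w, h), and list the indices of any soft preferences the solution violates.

1. footer.x = 53  [banner.left = footer.left]
2. footer.w = 88  [banner.w = footer.w]
3. footer.y = 228  [footer.top = 228]
4. footer.h = 89  [footer.h = 89]

footer = (x=53, y=228, w=88, h=89)
violated soft preferences: 20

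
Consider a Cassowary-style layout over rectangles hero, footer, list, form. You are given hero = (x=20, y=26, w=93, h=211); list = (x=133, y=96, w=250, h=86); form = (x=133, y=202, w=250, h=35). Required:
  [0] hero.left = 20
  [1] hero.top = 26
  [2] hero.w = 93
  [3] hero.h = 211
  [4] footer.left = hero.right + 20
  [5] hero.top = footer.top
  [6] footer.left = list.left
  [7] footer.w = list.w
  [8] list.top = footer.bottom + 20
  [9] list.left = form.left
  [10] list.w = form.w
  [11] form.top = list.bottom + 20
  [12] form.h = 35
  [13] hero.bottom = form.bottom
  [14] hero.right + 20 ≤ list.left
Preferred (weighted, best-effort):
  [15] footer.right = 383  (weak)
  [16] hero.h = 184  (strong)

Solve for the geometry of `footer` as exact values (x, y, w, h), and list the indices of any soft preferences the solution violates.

1. footer.x = 133  [footer.left = hero.right + 20]
2. footer.y = 26  [hero.top = footer.top]
3. footer.w = 250  [footer.w = list.w]
4. footer.h = 50  [list.top = footer.bottom + 20]

footer = (x=133, y=26, w=250, h=50)
violated soft preferences: 16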